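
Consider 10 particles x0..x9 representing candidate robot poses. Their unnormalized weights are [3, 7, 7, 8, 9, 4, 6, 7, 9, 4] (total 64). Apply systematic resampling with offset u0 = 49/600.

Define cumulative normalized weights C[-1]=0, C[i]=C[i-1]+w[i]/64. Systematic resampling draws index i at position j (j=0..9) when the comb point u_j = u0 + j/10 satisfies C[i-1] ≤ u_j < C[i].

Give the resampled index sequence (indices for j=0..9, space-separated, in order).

1 2 3 3 4 5 6 7 8 9

C = [3/64, 5/32, 17/64, 25/64, 17/32, 19/32, 11/16, 51/64, 15/16, 1]
j=0: u_0=49/600 ∈ [3/64, 5/32) → index 1
j=1: u_1=109/600 ∈ [5/32, 17/64) → index 2
j=2: u_2=169/600 ∈ [17/64, 25/64) → index 3
j=3: u_3=229/600 ∈ [17/64, 25/64) → index 3
j=4: u_4=289/600 ∈ [25/64, 17/32) → index 4
j=5: u_5=349/600 ∈ [17/32, 19/32) → index 5
j=6: u_6=409/600 ∈ [19/32, 11/16) → index 6
j=7: u_7=469/600 ∈ [11/16, 51/64) → index 7
j=8: u_8=529/600 ∈ [51/64, 15/16) → index 8
j=9: u_9=589/600 ∈ [15/16, 1) → index 9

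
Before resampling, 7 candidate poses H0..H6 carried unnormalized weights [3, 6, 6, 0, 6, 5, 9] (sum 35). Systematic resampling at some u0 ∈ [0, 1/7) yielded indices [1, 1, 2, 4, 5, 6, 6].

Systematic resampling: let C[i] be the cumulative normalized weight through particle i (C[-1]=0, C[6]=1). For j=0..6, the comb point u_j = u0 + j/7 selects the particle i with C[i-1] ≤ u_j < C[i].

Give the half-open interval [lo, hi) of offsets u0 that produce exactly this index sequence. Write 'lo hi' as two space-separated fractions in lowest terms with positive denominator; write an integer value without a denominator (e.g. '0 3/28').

3/35 4/35

C = [3/35, 9/35, 3/7, 3/7, 3/5, 26/35, 1]
j=0 picked index 1: u0 ∈ [3/35, 9/35)
j=1 picked index 1: u0 ∈ [-2/35, 4/35)
j=2 picked index 2: u0 ∈ [-1/35, 1/7)
j=3 picked index 4: u0 ∈ [0, 6/35)
j=4 picked index 5: u0 ∈ [1/35, 6/35)
j=5 picked index 6: u0 ∈ [1/35, 2/7)
j=6 picked index 6: u0 ∈ [-4/35, 1/7)
intersection: [3/35, 4/35)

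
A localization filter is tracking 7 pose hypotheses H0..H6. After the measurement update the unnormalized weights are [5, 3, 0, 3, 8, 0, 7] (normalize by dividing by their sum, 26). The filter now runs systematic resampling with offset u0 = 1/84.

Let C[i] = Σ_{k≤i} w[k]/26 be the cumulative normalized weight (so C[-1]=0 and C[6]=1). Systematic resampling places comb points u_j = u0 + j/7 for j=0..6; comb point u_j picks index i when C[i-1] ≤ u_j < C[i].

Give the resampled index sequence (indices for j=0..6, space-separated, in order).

0 0 1 4 4 4 6

C = [5/26, 4/13, 4/13, 11/26, 19/26, 19/26, 1]
j=0: u_0=1/84 ∈ [0, 5/26) → index 0
j=1: u_1=13/84 ∈ [0, 5/26) → index 0
j=2: u_2=25/84 ∈ [5/26, 4/13) → index 1
j=3: u_3=37/84 ∈ [11/26, 19/26) → index 4
j=4: u_4=7/12 ∈ [11/26, 19/26) → index 4
j=5: u_5=61/84 ∈ [11/26, 19/26) → index 4
j=6: u_6=73/84 ∈ [19/26, 1) → index 6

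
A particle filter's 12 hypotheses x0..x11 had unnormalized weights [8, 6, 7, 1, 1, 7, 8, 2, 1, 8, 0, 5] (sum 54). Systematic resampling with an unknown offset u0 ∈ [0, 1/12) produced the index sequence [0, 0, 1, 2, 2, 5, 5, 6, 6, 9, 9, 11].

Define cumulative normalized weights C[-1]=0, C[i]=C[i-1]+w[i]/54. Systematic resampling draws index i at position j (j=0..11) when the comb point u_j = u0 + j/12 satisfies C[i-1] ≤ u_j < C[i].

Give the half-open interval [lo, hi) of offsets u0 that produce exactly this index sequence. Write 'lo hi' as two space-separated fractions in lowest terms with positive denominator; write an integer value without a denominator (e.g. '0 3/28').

C = [4/27, 7/27, 7/18, 11/27, 23/54, 5/9, 19/27, 20/27, 41/54, 49/54, 49/54, 1]
j=0 picked index 0: u0 ∈ [0, 4/27)
j=1 picked index 0: u0 ∈ [-1/12, 7/108)
j=2 picked index 1: u0 ∈ [-1/54, 5/54)
j=3 picked index 2: u0 ∈ [1/108, 5/36)
j=4 picked index 2: u0 ∈ [-2/27, 1/18)
j=5 picked index 5: u0 ∈ [1/108, 5/36)
j=6 picked index 5: u0 ∈ [-2/27, 1/18)
j=7 picked index 6: u0 ∈ [-1/36, 13/108)
j=8 picked index 6: u0 ∈ [-1/9, 1/27)
j=9 picked index 9: u0 ∈ [1/108, 17/108)
j=10 picked index 9: u0 ∈ [-2/27, 2/27)
j=11 picked index 11: u0 ∈ [-1/108, 1/12)
intersection: [1/108, 1/27)

1/108 1/27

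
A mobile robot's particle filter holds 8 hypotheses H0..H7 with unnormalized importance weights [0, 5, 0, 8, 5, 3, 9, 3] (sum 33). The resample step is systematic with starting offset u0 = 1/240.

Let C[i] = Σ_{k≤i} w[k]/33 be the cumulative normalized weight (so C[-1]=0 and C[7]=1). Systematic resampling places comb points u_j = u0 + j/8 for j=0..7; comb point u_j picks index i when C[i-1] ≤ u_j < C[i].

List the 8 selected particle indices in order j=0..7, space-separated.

1 1 3 3 4 5 6 6

C = [0, 5/33, 5/33, 13/33, 6/11, 7/11, 10/11, 1]
j=0: u_0=1/240 ∈ [0, 5/33) → index 1
j=1: u_1=31/240 ∈ [0, 5/33) → index 1
j=2: u_2=61/240 ∈ [5/33, 13/33) → index 3
j=3: u_3=91/240 ∈ [5/33, 13/33) → index 3
j=4: u_4=121/240 ∈ [13/33, 6/11) → index 4
j=5: u_5=151/240 ∈ [6/11, 7/11) → index 5
j=6: u_6=181/240 ∈ [7/11, 10/11) → index 6
j=7: u_7=211/240 ∈ [7/11, 10/11) → index 6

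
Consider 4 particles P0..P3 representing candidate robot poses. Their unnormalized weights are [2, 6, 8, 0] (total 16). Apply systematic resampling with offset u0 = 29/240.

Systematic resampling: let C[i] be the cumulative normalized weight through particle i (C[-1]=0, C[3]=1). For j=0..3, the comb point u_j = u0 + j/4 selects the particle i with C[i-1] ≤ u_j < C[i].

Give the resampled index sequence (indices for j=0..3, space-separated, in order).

0 1 2 2

C = [1/8, 1/2, 1, 1]
j=0: u_0=29/240 ∈ [0, 1/8) → index 0
j=1: u_1=89/240 ∈ [1/8, 1/2) → index 1
j=2: u_2=149/240 ∈ [1/2, 1) → index 2
j=3: u_3=209/240 ∈ [1/2, 1) → index 2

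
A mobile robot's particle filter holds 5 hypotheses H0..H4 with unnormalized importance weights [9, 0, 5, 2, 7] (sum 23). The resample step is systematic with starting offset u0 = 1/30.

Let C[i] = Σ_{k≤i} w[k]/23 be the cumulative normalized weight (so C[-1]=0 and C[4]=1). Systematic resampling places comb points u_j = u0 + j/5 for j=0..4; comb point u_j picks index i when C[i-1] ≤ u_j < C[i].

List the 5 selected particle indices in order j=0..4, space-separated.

C = [9/23, 9/23, 14/23, 16/23, 1]
j=0: u_0=1/30 ∈ [0, 9/23) → index 0
j=1: u_1=7/30 ∈ [0, 9/23) → index 0
j=2: u_2=13/30 ∈ [9/23, 14/23) → index 2
j=3: u_3=19/30 ∈ [14/23, 16/23) → index 3
j=4: u_4=5/6 ∈ [16/23, 1) → index 4

0 0 2 3 4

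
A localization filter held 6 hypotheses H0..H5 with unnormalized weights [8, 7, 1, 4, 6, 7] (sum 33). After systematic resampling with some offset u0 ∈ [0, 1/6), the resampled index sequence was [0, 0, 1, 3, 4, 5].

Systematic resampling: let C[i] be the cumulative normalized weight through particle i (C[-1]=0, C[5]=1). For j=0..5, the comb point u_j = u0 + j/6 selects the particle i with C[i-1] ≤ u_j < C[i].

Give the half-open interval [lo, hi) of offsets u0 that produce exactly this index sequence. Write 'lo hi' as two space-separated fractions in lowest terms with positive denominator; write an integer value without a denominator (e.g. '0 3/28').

C = [8/33, 5/11, 16/33, 20/33, 26/33, 1]
j=0 picked index 0: u0 ∈ [0, 8/33)
j=1 picked index 0: u0 ∈ [-1/6, 5/66)
j=2 picked index 1: u0 ∈ [-1/11, 4/33)
j=3 picked index 3: u0 ∈ [-1/66, 7/66)
j=4 picked index 4: u0 ∈ [-2/33, 4/33)
j=5 picked index 5: u0 ∈ [-1/22, 1/6)
intersection: [0, 5/66)

0 5/66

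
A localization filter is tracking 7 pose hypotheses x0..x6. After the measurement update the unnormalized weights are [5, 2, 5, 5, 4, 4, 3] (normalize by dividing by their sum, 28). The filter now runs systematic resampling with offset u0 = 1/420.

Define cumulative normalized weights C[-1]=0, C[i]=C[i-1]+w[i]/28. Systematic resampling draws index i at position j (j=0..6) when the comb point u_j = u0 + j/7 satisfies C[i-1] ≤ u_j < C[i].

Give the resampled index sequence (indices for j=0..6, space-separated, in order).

C = [5/28, 1/4, 3/7, 17/28, 3/4, 25/28, 1]
j=0: u_0=1/420 ∈ [0, 5/28) → index 0
j=1: u_1=61/420 ∈ [0, 5/28) → index 0
j=2: u_2=121/420 ∈ [1/4, 3/7) → index 2
j=3: u_3=181/420 ∈ [3/7, 17/28) → index 3
j=4: u_4=241/420 ∈ [3/7, 17/28) → index 3
j=5: u_5=43/60 ∈ [17/28, 3/4) → index 4
j=6: u_6=361/420 ∈ [3/4, 25/28) → index 5

0 0 2 3 3 4 5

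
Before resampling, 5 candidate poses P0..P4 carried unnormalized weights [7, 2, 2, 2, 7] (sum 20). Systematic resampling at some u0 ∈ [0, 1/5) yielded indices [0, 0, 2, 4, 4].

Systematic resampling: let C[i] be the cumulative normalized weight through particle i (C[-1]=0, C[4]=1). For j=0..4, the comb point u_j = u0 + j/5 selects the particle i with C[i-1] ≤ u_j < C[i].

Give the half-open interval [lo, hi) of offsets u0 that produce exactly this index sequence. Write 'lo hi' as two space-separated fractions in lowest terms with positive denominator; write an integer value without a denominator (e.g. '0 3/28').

C = [7/20, 9/20, 11/20, 13/20, 1]
j=0 picked index 0: u0 ∈ [0, 7/20)
j=1 picked index 0: u0 ∈ [-1/5, 3/20)
j=2 picked index 2: u0 ∈ [1/20, 3/20)
j=3 picked index 4: u0 ∈ [1/20, 2/5)
j=4 picked index 4: u0 ∈ [-3/20, 1/5)
intersection: [1/20, 3/20)

1/20 3/20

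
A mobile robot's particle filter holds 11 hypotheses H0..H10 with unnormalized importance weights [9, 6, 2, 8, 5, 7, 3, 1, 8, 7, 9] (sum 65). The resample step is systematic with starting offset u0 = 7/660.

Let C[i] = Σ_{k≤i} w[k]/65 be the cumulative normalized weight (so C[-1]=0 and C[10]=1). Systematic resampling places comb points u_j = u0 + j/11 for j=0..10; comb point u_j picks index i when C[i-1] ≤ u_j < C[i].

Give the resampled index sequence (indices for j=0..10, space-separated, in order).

0 0 1 3 3 5 5 8 8 9 10

C = [9/65, 3/13, 17/65, 5/13, 6/13, 37/65, 8/13, 41/65, 49/65, 56/65, 1]
j=0: u_0=7/660 ∈ [0, 9/65) → index 0
j=1: u_1=67/660 ∈ [0, 9/65) → index 0
j=2: u_2=127/660 ∈ [9/65, 3/13) → index 1
j=3: u_3=17/60 ∈ [17/65, 5/13) → index 3
j=4: u_4=247/660 ∈ [17/65, 5/13) → index 3
j=5: u_5=307/660 ∈ [6/13, 37/65) → index 5
j=6: u_6=367/660 ∈ [6/13, 37/65) → index 5
j=7: u_7=427/660 ∈ [41/65, 49/65) → index 8
j=8: u_8=487/660 ∈ [41/65, 49/65) → index 8
j=9: u_9=547/660 ∈ [49/65, 56/65) → index 9
j=10: u_10=607/660 ∈ [56/65, 1) → index 10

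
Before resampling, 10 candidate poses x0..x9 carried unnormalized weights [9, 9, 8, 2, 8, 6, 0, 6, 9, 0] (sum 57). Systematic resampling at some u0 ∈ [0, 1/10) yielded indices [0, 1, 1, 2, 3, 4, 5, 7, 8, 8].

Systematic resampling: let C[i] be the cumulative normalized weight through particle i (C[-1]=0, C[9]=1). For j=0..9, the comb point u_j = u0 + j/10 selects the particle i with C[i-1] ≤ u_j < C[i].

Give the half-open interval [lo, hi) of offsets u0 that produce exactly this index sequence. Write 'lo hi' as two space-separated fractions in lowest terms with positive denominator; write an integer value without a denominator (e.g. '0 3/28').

11/190 26/285

C = [3/19, 6/19, 26/57, 28/57, 12/19, 14/19, 14/19, 16/19, 1, 1]
j=0 picked index 0: u0 ∈ [0, 3/19)
j=1 picked index 1: u0 ∈ [11/190, 41/190)
j=2 picked index 1: u0 ∈ [-4/95, 11/95)
j=3 picked index 2: u0 ∈ [3/190, 89/570)
j=4 picked index 3: u0 ∈ [16/285, 26/285)
j=5 picked index 4: u0 ∈ [-1/114, 5/38)
j=6 picked index 5: u0 ∈ [3/95, 13/95)
j=7 picked index 7: u0 ∈ [7/190, 27/190)
j=8 picked index 8: u0 ∈ [4/95, 1/5)
j=9 picked index 8: u0 ∈ [-11/190, 1/10)
intersection: [11/190, 26/285)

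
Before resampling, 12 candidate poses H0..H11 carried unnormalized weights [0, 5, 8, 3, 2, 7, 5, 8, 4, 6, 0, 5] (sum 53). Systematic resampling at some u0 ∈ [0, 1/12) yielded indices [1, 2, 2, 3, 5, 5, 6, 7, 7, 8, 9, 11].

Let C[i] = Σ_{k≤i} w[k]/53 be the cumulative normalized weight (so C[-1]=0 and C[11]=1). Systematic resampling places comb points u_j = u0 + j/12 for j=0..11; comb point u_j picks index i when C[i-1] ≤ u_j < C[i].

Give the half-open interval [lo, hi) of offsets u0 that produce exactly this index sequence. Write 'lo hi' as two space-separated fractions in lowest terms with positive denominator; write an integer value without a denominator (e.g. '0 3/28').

7/636 9/212

C = [0, 5/53, 13/53, 16/53, 18/53, 25/53, 30/53, 38/53, 42/53, 48/53, 48/53, 1]
j=0 picked index 1: u0 ∈ [0, 5/53)
j=1 picked index 2: u0 ∈ [7/636, 103/636)
j=2 picked index 2: u0 ∈ [-23/318, 25/318)
j=3 picked index 3: u0 ∈ [-1/212, 11/212)
j=4 picked index 5: u0 ∈ [1/159, 22/159)
j=5 picked index 5: u0 ∈ [-49/636, 35/636)
j=6 picked index 6: u0 ∈ [-3/106, 7/106)
j=7 picked index 7: u0 ∈ [-11/636, 85/636)
j=8 picked index 7: u0 ∈ [-16/159, 8/159)
j=9 picked index 8: u0 ∈ [-7/212, 9/212)
j=10 picked index 9: u0 ∈ [-13/318, 23/318)
j=11 picked index 11: u0 ∈ [-7/636, 1/12)
intersection: [7/636, 9/212)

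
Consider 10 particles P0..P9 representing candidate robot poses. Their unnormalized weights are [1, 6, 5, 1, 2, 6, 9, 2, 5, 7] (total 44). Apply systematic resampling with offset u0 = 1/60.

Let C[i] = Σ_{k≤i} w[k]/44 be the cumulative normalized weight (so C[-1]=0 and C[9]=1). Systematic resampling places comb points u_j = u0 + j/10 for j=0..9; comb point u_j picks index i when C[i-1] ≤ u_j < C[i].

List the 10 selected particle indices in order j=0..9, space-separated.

C = [1/44, 7/44, 3/11, 13/44, 15/44, 21/44, 15/22, 8/11, 37/44, 1]
j=0: u_0=1/60 ∈ [0, 1/44) → index 0
j=1: u_1=7/60 ∈ [1/44, 7/44) → index 1
j=2: u_2=13/60 ∈ [7/44, 3/11) → index 2
j=3: u_3=19/60 ∈ [13/44, 15/44) → index 4
j=4: u_4=5/12 ∈ [15/44, 21/44) → index 5
j=5: u_5=31/60 ∈ [21/44, 15/22) → index 6
j=6: u_6=37/60 ∈ [21/44, 15/22) → index 6
j=7: u_7=43/60 ∈ [15/22, 8/11) → index 7
j=8: u_8=49/60 ∈ [8/11, 37/44) → index 8
j=9: u_9=11/12 ∈ [37/44, 1) → index 9

0 1 2 4 5 6 6 7 8 9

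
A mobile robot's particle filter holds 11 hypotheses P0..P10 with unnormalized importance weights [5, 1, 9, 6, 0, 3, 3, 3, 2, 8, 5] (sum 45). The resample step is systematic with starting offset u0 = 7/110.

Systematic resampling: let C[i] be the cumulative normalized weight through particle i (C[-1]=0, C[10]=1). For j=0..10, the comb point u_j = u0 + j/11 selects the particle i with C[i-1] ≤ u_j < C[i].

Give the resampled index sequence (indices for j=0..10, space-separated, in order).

0 2 2 3 3 5 7 8 9 9 10

C = [1/9, 2/15, 1/3, 7/15, 7/15, 8/15, 3/5, 2/3, 32/45, 8/9, 1]
j=0: u_0=7/110 ∈ [0, 1/9) → index 0
j=1: u_1=17/110 ∈ [2/15, 1/3) → index 2
j=2: u_2=27/110 ∈ [2/15, 1/3) → index 2
j=3: u_3=37/110 ∈ [1/3, 7/15) → index 3
j=4: u_4=47/110 ∈ [1/3, 7/15) → index 3
j=5: u_5=57/110 ∈ [7/15, 8/15) → index 5
j=6: u_6=67/110 ∈ [3/5, 2/3) → index 7
j=7: u_7=7/10 ∈ [2/3, 32/45) → index 8
j=8: u_8=87/110 ∈ [32/45, 8/9) → index 9
j=9: u_9=97/110 ∈ [32/45, 8/9) → index 9
j=10: u_10=107/110 ∈ [8/9, 1) → index 10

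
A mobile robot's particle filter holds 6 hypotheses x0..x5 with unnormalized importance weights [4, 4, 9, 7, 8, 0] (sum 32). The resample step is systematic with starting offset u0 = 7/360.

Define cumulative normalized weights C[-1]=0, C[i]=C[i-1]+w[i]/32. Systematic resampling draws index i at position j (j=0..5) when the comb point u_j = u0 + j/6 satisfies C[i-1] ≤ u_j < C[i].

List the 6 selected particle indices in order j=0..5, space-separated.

C = [1/8, 1/4, 17/32, 3/4, 1, 1]
j=0: u_0=7/360 ∈ [0, 1/8) → index 0
j=1: u_1=67/360 ∈ [1/8, 1/4) → index 1
j=2: u_2=127/360 ∈ [1/4, 17/32) → index 2
j=3: u_3=187/360 ∈ [1/4, 17/32) → index 2
j=4: u_4=247/360 ∈ [17/32, 3/4) → index 3
j=5: u_5=307/360 ∈ [3/4, 1) → index 4

0 1 2 2 3 4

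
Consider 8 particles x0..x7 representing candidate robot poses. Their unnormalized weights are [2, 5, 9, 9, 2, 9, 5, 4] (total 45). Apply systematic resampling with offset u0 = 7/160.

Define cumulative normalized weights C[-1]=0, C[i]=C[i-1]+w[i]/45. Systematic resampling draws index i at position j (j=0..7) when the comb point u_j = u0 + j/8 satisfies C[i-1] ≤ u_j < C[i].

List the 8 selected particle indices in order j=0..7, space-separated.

0 2 2 3 3 5 5 7

C = [2/45, 7/45, 16/45, 5/9, 3/5, 4/5, 41/45, 1]
j=0: u_0=7/160 ∈ [0, 2/45) → index 0
j=1: u_1=27/160 ∈ [7/45, 16/45) → index 2
j=2: u_2=47/160 ∈ [7/45, 16/45) → index 2
j=3: u_3=67/160 ∈ [16/45, 5/9) → index 3
j=4: u_4=87/160 ∈ [16/45, 5/9) → index 3
j=5: u_5=107/160 ∈ [3/5, 4/5) → index 5
j=6: u_6=127/160 ∈ [3/5, 4/5) → index 5
j=7: u_7=147/160 ∈ [41/45, 1) → index 7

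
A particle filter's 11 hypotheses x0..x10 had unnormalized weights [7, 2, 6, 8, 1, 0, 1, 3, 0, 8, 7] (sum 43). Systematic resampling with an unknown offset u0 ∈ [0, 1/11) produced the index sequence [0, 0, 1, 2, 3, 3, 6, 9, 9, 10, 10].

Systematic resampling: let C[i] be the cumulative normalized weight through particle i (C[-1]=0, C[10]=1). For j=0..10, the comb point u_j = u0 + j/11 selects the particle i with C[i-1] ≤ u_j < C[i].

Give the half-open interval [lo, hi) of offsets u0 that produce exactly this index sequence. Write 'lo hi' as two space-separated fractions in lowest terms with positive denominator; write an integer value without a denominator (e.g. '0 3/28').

C = [7/43, 9/43, 15/43, 23/43, 24/43, 24/43, 25/43, 28/43, 28/43, 36/43, 1]
j=0 picked index 0: u0 ∈ [0, 7/43)
j=1 picked index 0: u0 ∈ [-1/11, 34/473)
j=2 picked index 1: u0 ∈ [-9/473, 13/473)
j=3 picked index 2: u0 ∈ [-30/473, 36/473)
j=4 picked index 3: u0 ∈ [-7/473, 81/473)
j=5 picked index 3: u0 ∈ [-50/473, 38/473)
j=6 picked index 6: u0 ∈ [6/473, 17/473)
j=7 picked index 9: u0 ∈ [7/473, 95/473)
j=8 picked index 9: u0 ∈ [-36/473, 52/473)
j=9 picked index 10: u0 ∈ [9/473, 2/11)
j=10 picked index 10: u0 ∈ [-34/473, 1/11)
intersection: [9/473, 13/473)

9/473 13/473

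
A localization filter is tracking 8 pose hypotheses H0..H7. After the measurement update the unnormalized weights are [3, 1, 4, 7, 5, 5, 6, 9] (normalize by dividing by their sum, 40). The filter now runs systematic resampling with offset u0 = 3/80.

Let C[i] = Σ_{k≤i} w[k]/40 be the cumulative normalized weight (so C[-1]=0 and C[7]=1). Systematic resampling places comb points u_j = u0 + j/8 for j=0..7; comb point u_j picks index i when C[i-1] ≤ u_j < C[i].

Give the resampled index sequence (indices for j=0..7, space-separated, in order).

C = [3/40, 1/10, 1/5, 3/8, 1/2, 5/8, 31/40, 1]
j=0: u_0=3/80 ∈ [0, 3/40) → index 0
j=1: u_1=13/80 ∈ [1/10, 1/5) → index 2
j=2: u_2=23/80 ∈ [1/5, 3/8) → index 3
j=3: u_3=33/80 ∈ [3/8, 1/2) → index 4
j=4: u_4=43/80 ∈ [1/2, 5/8) → index 5
j=5: u_5=53/80 ∈ [5/8, 31/40) → index 6
j=6: u_6=63/80 ∈ [31/40, 1) → index 7
j=7: u_7=73/80 ∈ [31/40, 1) → index 7

0 2 3 4 5 6 7 7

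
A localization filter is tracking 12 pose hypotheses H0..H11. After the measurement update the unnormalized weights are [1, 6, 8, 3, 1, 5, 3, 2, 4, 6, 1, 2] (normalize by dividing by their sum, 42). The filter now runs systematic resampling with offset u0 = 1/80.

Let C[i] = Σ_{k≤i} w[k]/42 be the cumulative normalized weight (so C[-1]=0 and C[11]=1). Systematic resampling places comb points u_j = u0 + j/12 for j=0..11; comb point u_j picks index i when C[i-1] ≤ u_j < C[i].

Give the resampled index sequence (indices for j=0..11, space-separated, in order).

C = [1/42, 1/6, 5/14, 3/7, 19/42, 4/7, 9/14, 29/42, 11/14, 13/14, 20/21, 1]
j=0: u_0=1/80 ∈ [0, 1/42) → index 0
j=1: u_1=23/240 ∈ [1/42, 1/6) → index 1
j=2: u_2=43/240 ∈ [1/6, 5/14) → index 2
j=3: u_3=21/80 ∈ [1/6, 5/14) → index 2
j=4: u_4=83/240 ∈ [1/6, 5/14) → index 2
j=5: u_5=103/240 ∈ [3/7, 19/42) → index 4
j=6: u_6=41/80 ∈ [19/42, 4/7) → index 5
j=7: u_7=143/240 ∈ [4/7, 9/14) → index 6
j=8: u_8=163/240 ∈ [9/14, 29/42) → index 7
j=9: u_9=61/80 ∈ [29/42, 11/14) → index 8
j=10: u_10=203/240 ∈ [11/14, 13/14) → index 9
j=11: u_11=223/240 ∈ [13/14, 20/21) → index 10

0 1 2 2 2 4 5 6 7 8 9 10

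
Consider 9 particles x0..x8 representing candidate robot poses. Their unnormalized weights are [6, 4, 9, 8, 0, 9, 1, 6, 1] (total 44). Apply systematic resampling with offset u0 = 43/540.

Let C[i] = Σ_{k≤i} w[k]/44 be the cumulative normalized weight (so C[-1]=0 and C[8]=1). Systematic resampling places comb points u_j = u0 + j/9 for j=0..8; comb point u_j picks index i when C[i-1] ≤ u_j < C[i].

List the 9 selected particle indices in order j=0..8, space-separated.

C = [3/22, 5/22, 19/44, 27/44, 27/44, 9/11, 37/44, 43/44, 1]
j=0: u_0=43/540 ∈ [0, 3/22) → index 0
j=1: u_1=103/540 ∈ [3/22, 5/22) → index 1
j=2: u_2=163/540 ∈ [5/22, 19/44) → index 2
j=3: u_3=223/540 ∈ [5/22, 19/44) → index 2
j=4: u_4=283/540 ∈ [19/44, 27/44) → index 3
j=5: u_5=343/540 ∈ [27/44, 9/11) → index 5
j=6: u_6=403/540 ∈ [27/44, 9/11) → index 5
j=7: u_7=463/540 ∈ [37/44, 43/44) → index 7
j=8: u_8=523/540 ∈ [37/44, 43/44) → index 7

0 1 2 2 3 5 5 7 7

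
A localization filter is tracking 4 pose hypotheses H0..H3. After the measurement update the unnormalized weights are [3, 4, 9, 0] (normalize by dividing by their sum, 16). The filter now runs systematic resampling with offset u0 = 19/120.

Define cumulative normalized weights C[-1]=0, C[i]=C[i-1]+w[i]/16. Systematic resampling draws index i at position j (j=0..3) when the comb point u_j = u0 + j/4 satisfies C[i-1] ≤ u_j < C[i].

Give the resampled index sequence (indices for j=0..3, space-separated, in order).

0 1 2 2

C = [3/16, 7/16, 1, 1]
j=0: u_0=19/120 ∈ [0, 3/16) → index 0
j=1: u_1=49/120 ∈ [3/16, 7/16) → index 1
j=2: u_2=79/120 ∈ [7/16, 1) → index 2
j=3: u_3=109/120 ∈ [7/16, 1) → index 2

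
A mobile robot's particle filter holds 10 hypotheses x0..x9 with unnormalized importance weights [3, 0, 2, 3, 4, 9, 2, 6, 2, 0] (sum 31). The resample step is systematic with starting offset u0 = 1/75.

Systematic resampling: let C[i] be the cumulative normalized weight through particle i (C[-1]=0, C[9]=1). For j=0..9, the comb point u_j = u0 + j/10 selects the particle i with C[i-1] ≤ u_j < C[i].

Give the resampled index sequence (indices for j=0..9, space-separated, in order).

0 2 3 4 5 5 5 6 7 7

C = [3/31, 3/31, 5/31, 8/31, 12/31, 21/31, 23/31, 29/31, 1, 1]
j=0: u_0=1/75 ∈ [0, 3/31) → index 0
j=1: u_1=17/150 ∈ [3/31, 5/31) → index 2
j=2: u_2=16/75 ∈ [5/31, 8/31) → index 3
j=3: u_3=47/150 ∈ [8/31, 12/31) → index 4
j=4: u_4=31/75 ∈ [12/31, 21/31) → index 5
j=5: u_5=77/150 ∈ [12/31, 21/31) → index 5
j=6: u_6=46/75 ∈ [12/31, 21/31) → index 5
j=7: u_7=107/150 ∈ [21/31, 23/31) → index 6
j=8: u_8=61/75 ∈ [23/31, 29/31) → index 7
j=9: u_9=137/150 ∈ [23/31, 29/31) → index 7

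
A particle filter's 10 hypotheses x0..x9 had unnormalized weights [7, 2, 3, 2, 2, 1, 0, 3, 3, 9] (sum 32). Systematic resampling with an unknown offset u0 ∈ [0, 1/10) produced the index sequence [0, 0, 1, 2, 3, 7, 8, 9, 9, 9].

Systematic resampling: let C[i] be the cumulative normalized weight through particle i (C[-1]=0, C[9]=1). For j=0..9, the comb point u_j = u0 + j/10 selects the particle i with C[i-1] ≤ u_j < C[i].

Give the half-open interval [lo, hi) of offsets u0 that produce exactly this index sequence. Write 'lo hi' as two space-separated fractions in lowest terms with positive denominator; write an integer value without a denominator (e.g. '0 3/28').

C = [7/32, 9/32, 3/8, 7/16, 1/2, 17/32, 17/32, 5/8, 23/32, 1]
j=0 picked index 0: u0 ∈ [0, 7/32)
j=1 picked index 0: u0 ∈ [-1/10, 19/160)
j=2 picked index 1: u0 ∈ [3/160, 13/160)
j=3 picked index 2: u0 ∈ [-3/160, 3/40)
j=4 picked index 3: u0 ∈ [-1/40, 3/80)
j=5 picked index 7: u0 ∈ [1/32, 1/8)
j=6 picked index 8: u0 ∈ [1/40, 19/160)
j=7 picked index 9: u0 ∈ [3/160, 3/10)
j=8 picked index 9: u0 ∈ [-13/160, 1/5)
j=9 picked index 9: u0 ∈ [-29/160, 1/10)
intersection: [1/32, 3/80)

1/32 3/80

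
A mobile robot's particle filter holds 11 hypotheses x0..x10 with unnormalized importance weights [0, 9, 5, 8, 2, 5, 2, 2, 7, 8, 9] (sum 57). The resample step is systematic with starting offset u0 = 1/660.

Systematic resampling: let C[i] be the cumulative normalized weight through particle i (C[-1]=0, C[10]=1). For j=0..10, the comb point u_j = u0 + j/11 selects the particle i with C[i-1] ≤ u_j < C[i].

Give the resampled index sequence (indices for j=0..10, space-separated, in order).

1 1 2 3 3 5 7 8 9 9 10

C = [0, 3/19, 14/57, 22/57, 8/19, 29/57, 31/57, 11/19, 40/57, 16/19, 1]
j=0: u_0=1/660 ∈ [0, 3/19) → index 1
j=1: u_1=61/660 ∈ [0, 3/19) → index 1
j=2: u_2=11/60 ∈ [3/19, 14/57) → index 2
j=3: u_3=181/660 ∈ [14/57, 22/57) → index 3
j=4: u_4=241/660 ∈ [14/57, 22/57) → index 3
j=5: u_5=301/660 ∈ [8/19, 29/57) → index 5
j=6: u_6=361/660 ∈ [31/57, 11/19) → index 7
j=7: u_7=421/660 ∈ [11/19, 40/57) → index 8
j=8: u_8=481/660 ∈ [40/57, 16/19) → index 9
j=9: u_9=541/660 ∈ [40/57, 16/19) → index 9
j=10: u_10=601/660 ∈ [16/19, 1) → index 10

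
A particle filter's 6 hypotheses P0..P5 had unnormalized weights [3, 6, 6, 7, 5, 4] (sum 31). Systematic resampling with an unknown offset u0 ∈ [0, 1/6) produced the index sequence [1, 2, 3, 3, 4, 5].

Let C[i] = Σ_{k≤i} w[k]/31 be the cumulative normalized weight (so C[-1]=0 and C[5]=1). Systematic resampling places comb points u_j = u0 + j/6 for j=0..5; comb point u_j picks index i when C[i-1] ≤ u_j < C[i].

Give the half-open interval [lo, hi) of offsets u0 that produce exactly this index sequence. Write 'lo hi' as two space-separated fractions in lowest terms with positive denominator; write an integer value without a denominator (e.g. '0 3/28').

C = [3/31, 9/31, 15/31, 22/31, 27/31, 1]
j=0 picked index 1: u0 ∈ [3/31, 9/31)
j=1 picked index 2: u0 ∈ [23/186, 59/186)
j=2 picked index 3: u0 ∈ [14/93, 35/93)
j=3 picked index 3: u0 ∈ [-1/62, 13/62)
j=4 picked index 4: u0 ∈ [4/93, 19/93)
j=5 picked index 5: u0 ∈ [7/186, 1/6)
intersection: [14/93, 1/6)

14/93 1/6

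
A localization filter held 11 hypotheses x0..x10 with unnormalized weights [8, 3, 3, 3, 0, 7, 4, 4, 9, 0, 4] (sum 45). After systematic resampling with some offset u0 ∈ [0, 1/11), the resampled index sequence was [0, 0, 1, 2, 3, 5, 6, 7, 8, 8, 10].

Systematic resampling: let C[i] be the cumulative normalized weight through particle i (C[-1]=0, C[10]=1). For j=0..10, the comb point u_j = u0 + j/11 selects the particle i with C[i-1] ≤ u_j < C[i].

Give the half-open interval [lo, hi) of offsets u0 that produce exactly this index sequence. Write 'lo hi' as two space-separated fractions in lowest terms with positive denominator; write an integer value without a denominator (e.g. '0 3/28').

1/495 7/495

C = [8/45, 11/45, 14/45, 17/45, 17/45, 8/15, 28/45, 32/45, 41/45, 41/45, 1]
j=0 picked index 0: u0 ∈ [0, 8/45)
j=1 picked index 0: u0 ∈ [-1/11, 43/495)
j=2 picked index 1: u0 ∈ [-2/495, 31/495)
j=3 picked index 2: u0 ∈ [-14/495, 19/495)
j=4 picked index 3: u0 ∈ [-26/495, 7/495)
j=5 picked index 5: u0 ∈ [-38/495, 13/165)
j=6 picked index 6: u0 ∈ [-2/165, 38/495)
j=7 picked index 7: u0 ∈ [-7/495, 37/495)
j=8 picked index 8: u0 ∈ [-8/495, 91/495)
j=9 picked index 8: u0 ∈ [-53/495, 46/495)
j=10 picked index 10: u0 ∈ [1/495, 1/11)
intersection: [1/495, 7/495)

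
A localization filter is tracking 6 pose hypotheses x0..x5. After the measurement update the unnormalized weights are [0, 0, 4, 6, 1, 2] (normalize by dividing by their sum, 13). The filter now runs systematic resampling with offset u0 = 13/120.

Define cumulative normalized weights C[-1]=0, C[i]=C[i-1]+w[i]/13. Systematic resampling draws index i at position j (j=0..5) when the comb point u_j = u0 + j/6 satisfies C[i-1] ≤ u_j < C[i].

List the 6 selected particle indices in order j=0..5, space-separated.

C = [0, 0, 4/13, 10/13, 11/13, 1]
j=0: u_0=13/120 ∈ [0, 4/13) → index 2
j=1: u_1=11/40 ∈ [0, 4/13) → index 2
j=2: u_2=53/120 ∈ [4/13, 10/13) → index 3
j=3: u_3=73/120 ∈ [4/13, 10/13) → index 3
j=4: u_4=31/40 ∈ [10/13, 11/13) → index 4
j=5: u_5=113/120 ∈ [11/13, 1) → index 5

2 2 3 3 4 5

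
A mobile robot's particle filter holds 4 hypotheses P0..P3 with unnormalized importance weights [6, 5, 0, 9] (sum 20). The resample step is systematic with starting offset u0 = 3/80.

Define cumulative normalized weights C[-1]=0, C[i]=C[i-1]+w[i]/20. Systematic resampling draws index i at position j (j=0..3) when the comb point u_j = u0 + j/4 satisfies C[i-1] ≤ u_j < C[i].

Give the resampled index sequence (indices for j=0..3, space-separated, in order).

C = [3/10, 11/20, 11/20, 1]
j=0: u_0=3/80 ∈ [0, 3/10) → index 0
j=1: u_1=23/80 ∈ [0, 3/10) → index 0
j=2: u_2=43/80 ∈ [3/10, 11/20) → index 1
j=3: u_3=63/80 ∈ [11/20, 1) → index 3

0 0 1 3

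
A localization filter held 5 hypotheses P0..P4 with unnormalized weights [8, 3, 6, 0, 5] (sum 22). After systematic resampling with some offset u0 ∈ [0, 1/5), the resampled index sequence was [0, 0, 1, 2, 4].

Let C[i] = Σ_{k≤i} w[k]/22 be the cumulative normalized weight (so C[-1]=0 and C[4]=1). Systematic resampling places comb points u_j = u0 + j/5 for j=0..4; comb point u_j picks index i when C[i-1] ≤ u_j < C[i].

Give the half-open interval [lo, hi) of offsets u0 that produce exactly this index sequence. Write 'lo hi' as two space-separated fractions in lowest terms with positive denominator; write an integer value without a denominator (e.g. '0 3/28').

0 1/10

C = [4/11, 1/2, 17/22, 17/22, 1]
j=0 picked index 0: u0 ∈ [0, 4/11)
j=1 picked index 0: u0 ∈ [-1/5, 9/55)
j=2 picked index 1: u0 ∈ [-2/55, 1/10)
j=3 picked index 2: u0 ∈ [-1/10, 19/110)
j=4 picked index 4: u0 ∈ [-3/110, 1/5)
intersection: [0, 1/10)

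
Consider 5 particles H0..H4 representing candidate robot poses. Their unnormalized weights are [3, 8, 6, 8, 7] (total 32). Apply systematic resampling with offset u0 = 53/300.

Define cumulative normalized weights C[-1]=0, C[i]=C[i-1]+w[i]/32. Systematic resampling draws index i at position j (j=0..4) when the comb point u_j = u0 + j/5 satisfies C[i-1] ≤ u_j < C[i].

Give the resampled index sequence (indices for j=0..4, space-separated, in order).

C = [3/32, 11/32, 17/32, 25/32, 1]
j=0: u_0=53/300 ∈ [3/32, 11/32) → index 1
j=1: u_1=113/300 ∈ [11/32, 17/32) → index 2
j=2: u_2=173/300 ∈ [17/32, 25/32) → index 3
j=3: u_3=233/300 ∈ [17/32, 25/32) → index 3
j=4: u_4=293/300 ∈ [25/32, 1) → index 4

1 2 3 3 4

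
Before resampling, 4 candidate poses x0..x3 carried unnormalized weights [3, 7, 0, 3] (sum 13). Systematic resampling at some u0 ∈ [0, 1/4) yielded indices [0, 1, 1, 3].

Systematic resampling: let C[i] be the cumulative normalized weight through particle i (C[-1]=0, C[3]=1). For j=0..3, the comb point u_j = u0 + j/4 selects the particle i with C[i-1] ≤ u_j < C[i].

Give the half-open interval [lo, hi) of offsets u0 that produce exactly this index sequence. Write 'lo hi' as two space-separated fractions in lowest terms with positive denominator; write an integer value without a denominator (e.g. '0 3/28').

1/52 3/13

C = [3/13, 10/13, 10/13, 1]
j=0 picked index 0: u0 ∈ [0, 3/13)
j=1 picked index 1: u0 ∈ [-1/52, 27/52)
j=2 picked index 1: u0 ∈ [-7/26, 7/26)
j=3 picked index 3: u0 ∈ [1/52, 1/4)
intersection: [1/52, 3/13)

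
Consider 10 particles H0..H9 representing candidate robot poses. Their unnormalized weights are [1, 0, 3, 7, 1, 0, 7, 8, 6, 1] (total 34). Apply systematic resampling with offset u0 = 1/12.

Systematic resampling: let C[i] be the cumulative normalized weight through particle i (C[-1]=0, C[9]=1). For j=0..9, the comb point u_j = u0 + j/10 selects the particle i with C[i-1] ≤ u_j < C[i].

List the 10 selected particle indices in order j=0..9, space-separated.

C = [1/34, 1/34, 2/17, 11/34, 6/17, 6/17, 19/34, 27/34, 33/34, 1]
j=0: u_0=1/12 ∈ [1/34, 2/17) → index 2
j=1: u_1=11/60 ∈ [2/17, 11/34) → index 3
j=2: u_2=17/60 ∈ [2/17, 11/34) → index 3
j=3: u_3=23/60 ∈ [6/17, 19/34) → index 6
j=4: u_4=29/60 ∈ [6/17, 19/34) → index 6
j=5: u_5=7/12 ∈ [19/34, 27/34) → index 7
j=6: u_6=41/60 ∈ [19/34, 27/34) → index 7
j=7: u_7=47/60 ∈ [19/34, 27/34) → index 7
j=8: u_8=53/60 ∈ [27/34, 33/34) → index 8
j=9: u_9=59/60 ∈ [33/34, 1) → index 9

2 3 3 6 6 7 7 7 8 9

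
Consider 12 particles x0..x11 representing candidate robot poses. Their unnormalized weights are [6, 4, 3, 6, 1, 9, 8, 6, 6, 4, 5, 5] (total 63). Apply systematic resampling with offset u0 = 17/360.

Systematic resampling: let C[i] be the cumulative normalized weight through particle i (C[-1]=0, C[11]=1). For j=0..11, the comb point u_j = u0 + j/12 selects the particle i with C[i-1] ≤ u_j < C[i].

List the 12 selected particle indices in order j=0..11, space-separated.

0 1 3 3 5 6 6 7 8 9 10 11

C = [2/21, 10/63, 13/63, 19/63, 20/63, 29/63, 37/63, 43/63, 7/9, 53/63, 58/63, 1]
j=0: u_0=17/360 ∈ [0, 2/21) → index 0
j=1: u_1=47/360 ∈ [2/21, 10/63) → index 1
j=2: u_2=77/360 ∈ [13/63, 19/63) → index 3
j=3: u_3=107/360 ∈ [13/63, 19/63) → index 3
j=4: u_4=137/360 ∈ [20/63, 29/63) → index 5
j=5: u_5=167/360 ∈ [29/63, 37/63) → index 6
j=6: u_6=197/360 ∈ [29/63, 37/63) → index 6
j=7: u_7=227/360 ∈ [37/63, 43/63) → index 7
j=8: u_8=257/360 ∈ [43/63, 7/9) → index 8
j=9: u_9=287/360 ∈ [7/9, 53/63) → index 9
j=10: u_10=317/360 ∈ [53/63, 58/63) → index 10
j=11: u_11=347/360 ∈ [58/63, 1) → index 11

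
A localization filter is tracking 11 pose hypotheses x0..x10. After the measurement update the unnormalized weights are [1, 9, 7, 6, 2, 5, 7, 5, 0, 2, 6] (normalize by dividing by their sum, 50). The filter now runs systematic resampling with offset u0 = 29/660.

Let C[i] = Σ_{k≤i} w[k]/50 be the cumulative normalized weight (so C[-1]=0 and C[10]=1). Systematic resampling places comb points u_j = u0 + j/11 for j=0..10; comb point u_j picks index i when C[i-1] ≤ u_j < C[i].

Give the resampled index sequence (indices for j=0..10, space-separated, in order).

1 1 2 2 3 4 5 6 7 9 10

C = [1/50, 1/5, 17/50, 23/50, 1/2, 3/5, 37/50, 21/25, 21/25, 22/25, 1]
j=0: u_0=29/660 ∈ [1/50, 1/5) → index 1
j=1: u_1=89/660 ∈ [1/50, 1/5) → index 1
j=2: u_2=149/660 ∈ [1/5, 17/50) → index 2
j=3: u_3=19/60 ∈ [1/5, 17/50) → index 2
j=4: u_4=269/660 ∈ [17/50, 23/50) → index 3
j=5: u_5=329/660 ∈ [23/50, 1/2) → index 4
j=6: u_6=389/660 ∈ [1/2, 3/5) → index 5
j=7: u_7=449/660 ∈ [3/5, 37/50) → index 6
j=8: u_8=509/660 ∈ [37/50, 21/25) → index 7
j=9: u_9=569/660 ∈ [21/25, 22/25) → index 9
j=10: u_10=629/660 ∈ [22/25, 1) → index 10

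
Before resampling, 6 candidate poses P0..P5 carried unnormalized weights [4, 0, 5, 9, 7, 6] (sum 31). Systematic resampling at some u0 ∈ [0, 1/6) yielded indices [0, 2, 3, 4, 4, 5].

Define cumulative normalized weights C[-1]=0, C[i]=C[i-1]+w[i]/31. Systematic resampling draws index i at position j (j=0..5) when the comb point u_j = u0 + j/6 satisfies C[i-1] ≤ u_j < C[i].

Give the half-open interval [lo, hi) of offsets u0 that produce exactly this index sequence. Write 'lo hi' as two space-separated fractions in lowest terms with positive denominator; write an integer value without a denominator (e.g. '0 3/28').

C = [4/31, 4/31, 9/31, 18/31, 25/31, 1]
j=0 picked index 0: u0 ∈ [0, 4/31)
j=1 picked index 2: u0 ∈ [-7/186, 23/186)
j=2 picked index 3: u0 ∈ [-4/93, 23/93)
j=3 picked index 4: u0 ∈ [5/62, 19/62)
j=4 picked index 4: u0 ∈ [-8/93, 13/93)
j=5 picked index 5: u0 ∈ [-5/186, 1/6)
intersection: [5/62, 23/186)

5/62 23/186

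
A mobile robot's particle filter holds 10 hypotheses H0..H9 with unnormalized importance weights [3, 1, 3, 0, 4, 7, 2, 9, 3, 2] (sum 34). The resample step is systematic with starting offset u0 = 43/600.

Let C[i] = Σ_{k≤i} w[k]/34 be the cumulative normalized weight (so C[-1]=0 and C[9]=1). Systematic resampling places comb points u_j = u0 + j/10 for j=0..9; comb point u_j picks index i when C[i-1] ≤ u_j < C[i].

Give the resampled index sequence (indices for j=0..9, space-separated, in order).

C = [3/34, 2/17, 7/34, 7/34, 11/34, 9/17, 10/17, 29/34, 16/17, 1]
j=0: u_0=43/600 ∈ [0, 3/34) → index 0
j=1: u_1=103/600 ∈ [2/17, 7/34) → index 2
j=2: u_2=163/600 ∈ [7/34, 11/34) → index 4
j=3: u_3=223/600 ∈ [11/34, 9/17) → index 5
j=4: u_4=283/600 ∈ [11/34, 9/17) → index 5
j=5: u_5=343/600 ∈ [9/17, 10/17) → index 6
j=6: u_6=403/600 ∈ [10/17, 29/34) → index 7
j=7: u_7=463/600 ∈ [10/17, 29/34) → index 7
j=8: u_8=523/600 ∈ [29/34, 16/17) → index 8
j=9: u_9=583/600 ∈ [16/17, 1) → index 9

0 2 4 5 5 6 7 7 8 9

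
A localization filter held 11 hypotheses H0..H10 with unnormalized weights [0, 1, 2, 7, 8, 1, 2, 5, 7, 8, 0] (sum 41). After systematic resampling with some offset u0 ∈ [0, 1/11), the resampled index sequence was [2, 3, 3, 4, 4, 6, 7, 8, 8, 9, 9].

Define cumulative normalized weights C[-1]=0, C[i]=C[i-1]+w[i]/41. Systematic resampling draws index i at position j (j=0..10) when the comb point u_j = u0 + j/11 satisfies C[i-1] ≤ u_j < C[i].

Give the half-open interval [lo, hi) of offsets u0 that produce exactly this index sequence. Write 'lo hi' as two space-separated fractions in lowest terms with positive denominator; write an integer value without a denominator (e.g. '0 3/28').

C = [0, 1/41, 3/41, 10/41, 18/41, 19/41, 21/41, 26/41, 33/41, 1, 1]
j=0 picked index 2: u0 ∈ [1/41, 3/41)
j=1 picked index 3: u0 ∈ [-8/451, 69/451)
j=2 picked index 3: u0 ∈ [-49/451, 28/451)
j=3 picked index 4: u0 ∈ [-13/451, 75/451)
j=4 picked index 4: u0 ∈ [-54/451, 34/451)
j=5 picked index 6: u0 ∈ [4/451, 26/451)
j=6 picked index 7: u0 ∈ [-15/451, 40/451)
j=7 picked index 8: u0 ∈ [-1/451, 76/451)
j=8 picked index 8: u0 ∈ [-42/451, 35/451)
j=9 picked index 9: u0 ∈ [-6/451, 2/11)
j=10 picked index 9: u0 ∈ [-47/451, 1/11)
intersection: [1/41, 26/451)

1/41 26/451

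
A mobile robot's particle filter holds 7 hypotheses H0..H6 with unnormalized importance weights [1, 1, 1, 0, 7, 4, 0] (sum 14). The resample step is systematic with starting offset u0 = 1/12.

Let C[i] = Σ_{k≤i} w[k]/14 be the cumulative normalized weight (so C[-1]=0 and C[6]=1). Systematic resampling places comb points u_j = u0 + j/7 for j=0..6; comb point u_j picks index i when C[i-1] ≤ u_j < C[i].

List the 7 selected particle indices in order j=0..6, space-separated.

1 4 4 4 4 5 5

C = [1/14, 1/7, 3/14, 3/14, 5/7, 1, 1]
j=0: u_0=1/12 ∈ [1/14, 1/7) → index 1
j=1: u_1=19/84 ∈ [3/14, 5/7) → index 4
j=2: u_2=31/84 ∈ [3/14, 5/7) → index 4
j=3: u_3=43/84 ∈ [3/14, 5/7) → index 4
j=4: u_4=55/84 ∈ [3/14, 5/7) → index 4
j=5: u_5=67/84 ∈ [5/7, 1) → index 5
j=6: u_6=79/84 ∈ [5/7, 1) → index 5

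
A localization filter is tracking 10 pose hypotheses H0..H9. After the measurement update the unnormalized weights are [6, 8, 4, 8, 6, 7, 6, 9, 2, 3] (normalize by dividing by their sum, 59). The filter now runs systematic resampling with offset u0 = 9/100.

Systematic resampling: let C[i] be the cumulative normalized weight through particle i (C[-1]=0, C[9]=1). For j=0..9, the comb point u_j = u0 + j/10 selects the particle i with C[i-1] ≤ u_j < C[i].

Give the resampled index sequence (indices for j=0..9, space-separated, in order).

0 1 2 3 4 5 6 7 7 9

C = [6/59, 14/59, 18/59, 26/59, 32/59, 39/59, 45/59, 54/59, 56/59, 1]
j=0: u_0=9/100 ∈ [0, 6/59) → index 0
j=1: u_1=19/100 ∈ [6/59, 14/59) → index 1
j=2: u_2=29/100 ∈ [14/59, 18/59) → index 2
j=3: u_3=39/100 ∈ [18/59, 26/59) → index 3
j=4: u_4=49/100 ∈ [26/59, 32/59) → index 4
j=5: u_5=59/100 ∈ [32/59, 39/59) → index 5
j=6: u_6=69/100 ∈ [39/59, 45/59) → index 6
j=7: u_7=79/100 ∈ [45/59, 54/59) → index 7
j=8: u_8=89/100 ∈ [45/59, 54/59) → index 7
j=9: u_9=99/100 ∈ [56/59, 1) → index 9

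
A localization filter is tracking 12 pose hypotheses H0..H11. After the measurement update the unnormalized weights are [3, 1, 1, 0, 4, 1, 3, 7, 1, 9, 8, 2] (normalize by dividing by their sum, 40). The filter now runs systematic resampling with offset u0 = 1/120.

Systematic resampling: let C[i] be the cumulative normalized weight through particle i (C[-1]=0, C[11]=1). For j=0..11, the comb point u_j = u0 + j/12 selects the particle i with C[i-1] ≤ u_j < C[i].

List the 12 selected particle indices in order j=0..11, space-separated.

C = [3/40, 1/10, 1/8, 1/8, 9/40, 1/4, 13/40, 1/2, 21/40, 3/4, 19/20, 1]
j=0: u_0=1/120 ∈ [0, 3/40) → index 0
j=1: u_1=11/120 ∈ [3/40, 1/10) → index 1
j=2: u_2=7/40 ∈ [1/8, 9/40) → index 4
j=3: u_3=31/120 ∈ [1/4, 13/40) → index 6
j=4: u_4=41/120 ∈ [13/40, 1/2) → index 7
j=5: u_5=17/40 ∈ [13/40, 1/2) → index 7
j=6: u_6=61/120 ∈ [1/2, 21/40) → index 8
j=7: u_7=71/120 ∈ [21/40, 3/4) → index 9
j=8: u_8=27/40 ∈ [21/40, 3/4) → index 9
j=9: u_9=91/120 ∈ [3/4, 19/20) → index 10
j=10: u_10=101/120 ∈ [3/4, 19/20) → index 10
j=11: u_11=37/40 ∈ [3/4, 19/20) → index 10

0 1 4 6 7 7 8 9 9 10 10 10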